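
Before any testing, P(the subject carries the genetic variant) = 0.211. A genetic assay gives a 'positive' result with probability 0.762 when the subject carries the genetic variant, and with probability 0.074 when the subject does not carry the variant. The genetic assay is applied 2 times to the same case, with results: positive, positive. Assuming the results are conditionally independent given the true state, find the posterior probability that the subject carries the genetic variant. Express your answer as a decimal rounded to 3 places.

With H the event that the subject carries the genetic variant, the joint likelihood of the observed sequence is P(data|H) = 0.762·0.762 = 0.58064 and P(data|¬H) = 0.074·0.074 = 0.0054760.
Bayes: P(H|data) = 0.211·0.58064 / (0.211·0.58064 + 0.789·0.0054760) = 0.12252/0.12684 = 0.9659.

Posterior P(H) ≈ 0.966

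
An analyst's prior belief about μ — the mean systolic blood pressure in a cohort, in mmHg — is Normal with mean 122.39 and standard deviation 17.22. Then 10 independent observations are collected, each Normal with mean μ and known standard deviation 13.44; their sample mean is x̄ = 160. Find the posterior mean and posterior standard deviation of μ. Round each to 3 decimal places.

Posterior mean ≈ 157.840; posterior SD ≈ 4.126

With known σ, the Normal prior is conjugate. Weight on the data is w = (n/σ²)/(n/σ² + 1/τ₀²) = 0.0553607/(0.0553607+0.00337236) = 0.94258.
Posterior mean = w·x̄ + (1−w)·μ₀ = 0.94258·160 + 0.057418·122.39 = 157.840. Posterior variance = 1/(0.0553607+0.00337236) = 17.0262, so SD = 4.126.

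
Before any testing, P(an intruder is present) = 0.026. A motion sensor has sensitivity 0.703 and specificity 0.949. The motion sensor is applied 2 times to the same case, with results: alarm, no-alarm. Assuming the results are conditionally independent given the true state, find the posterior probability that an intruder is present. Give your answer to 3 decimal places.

Let H be the event that an intruder is present; start with P(H) = 0.026. P('alarm'|H) = 0.703, P('alarm'|¬H) = 0.051.
Update on result 1 ('alarm'): P(H) ← 0.703·0.0260 / (0.703·0.0260 + 0.051·0.9740) = 0.018278/0.067952 = 0.2690.
Update on result 2 ('no-alarm'): P(H) ← 0.297·0.2690 / (0.297·0.2690 + 0.949·0.7310) = 0.079888/0.77362 = 0.1033.

Posterior P(H) ≈ 0.103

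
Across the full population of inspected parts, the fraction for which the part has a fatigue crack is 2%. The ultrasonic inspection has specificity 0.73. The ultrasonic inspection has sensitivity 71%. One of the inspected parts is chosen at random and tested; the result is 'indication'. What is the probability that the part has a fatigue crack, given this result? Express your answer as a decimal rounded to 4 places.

Let H be the event that the part has a fatigue crack. P(H) = 0.02, so P(¬H) = 0.98. With E the 'indication' result, P(E|H) = 0.71 and P(E|¬H) = 0.27.
P(E) = 0.71·0.02 + 0.27·0.98 = 0.014200 + 0.26460 = 0.27880.
By Bayes' theorem, P(H|E) = 0.014200 / 0.27880 = 0.0509.

P(H | E) ≈ 0.0509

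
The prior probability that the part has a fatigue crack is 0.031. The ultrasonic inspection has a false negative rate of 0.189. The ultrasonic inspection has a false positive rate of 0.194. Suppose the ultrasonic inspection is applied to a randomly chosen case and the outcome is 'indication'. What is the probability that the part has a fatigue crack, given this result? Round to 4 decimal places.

P(H | E) ≈ 0.1180

Let H be the event that the part has a fatigue crack. P(H) = 0.031, so P(¬H) = 0.969. With E the 'indication' result, P(E|H) = 0.811 and P(E|¬H) = 0.194.
P(E) = 0.811·0.031 + 0.194·0.969 = 0.025141 + 0.18799 = 0.21313.
By Bayes' theorem, P(H|E) = 0.025141 / 0.21313 = 0.1180.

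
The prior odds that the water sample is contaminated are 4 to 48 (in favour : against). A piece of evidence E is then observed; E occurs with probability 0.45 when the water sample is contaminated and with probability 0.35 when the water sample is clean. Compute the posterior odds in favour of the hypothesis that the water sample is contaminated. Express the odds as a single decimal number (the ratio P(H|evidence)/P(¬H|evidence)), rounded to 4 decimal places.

Posterior odds ≈ 0.1071

Prior odds = 4/48 = 0.083333. In log-odds, ln(0.083333) = -2.4849.
Add log likelihood ratio: ln(1.2857) = 0.25131.
Posterior log-odds = -2.2336, so posterior odds = exp(-2.2336) = 0.10714.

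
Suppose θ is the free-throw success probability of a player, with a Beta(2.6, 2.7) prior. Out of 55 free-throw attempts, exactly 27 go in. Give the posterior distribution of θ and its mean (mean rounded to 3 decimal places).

Observing 27 successes and 28 failures updates Beta(2.6, 2.7) by adding the success and failure counts to the two shape parameters: α = 2.6+27 = 29.6, β = 2.7+28 = 30.7.
E[θ | data] = 29.6/(29.6+30.7) = 0.491.

Posterior: Beta(29.6, 30.7); mean ≈ 0.491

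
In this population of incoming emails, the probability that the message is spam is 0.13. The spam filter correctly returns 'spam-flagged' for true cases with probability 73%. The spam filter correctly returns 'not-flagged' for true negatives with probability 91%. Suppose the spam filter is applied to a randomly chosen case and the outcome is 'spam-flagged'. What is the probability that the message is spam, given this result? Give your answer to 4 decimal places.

Write H for 'the message is spam'. Prior odds H:¬H = 0.13/0.87 = 0.14943. For the 'spam-flagged' outcome, the likelihood ratio is 0.73/0.09 = 8.1111.
Posterior odds = 0.14943 × 8.1111 = 1.2120, so P(H|E) = 1.2120/(1+1.2120) = 0.5479.

P(H | E) ≈ 0.5479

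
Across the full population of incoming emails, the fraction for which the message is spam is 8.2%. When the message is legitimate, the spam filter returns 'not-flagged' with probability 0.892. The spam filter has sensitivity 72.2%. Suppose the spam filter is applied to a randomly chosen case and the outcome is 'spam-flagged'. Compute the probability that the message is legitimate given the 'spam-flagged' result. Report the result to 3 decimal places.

Let H be the event that the message is spam. P(H) = 0.082, so P(¬H) = 0.918. With E the 'spam-flagged' result, P(E|H) = 0.722 and P(E|¬H) = 0.108.
P(E) = 0.722·0.082 + 0.108·0.918 = 0.059204 + 0.099144 = 0.15835.
By Bayes' theorem, P(H|E) = 0.059204 / 0.15835 = 0.374. Hence P(¬H|E) = 1 − 0.374 = 0.626.

P(¬H | E) ≈ 0.626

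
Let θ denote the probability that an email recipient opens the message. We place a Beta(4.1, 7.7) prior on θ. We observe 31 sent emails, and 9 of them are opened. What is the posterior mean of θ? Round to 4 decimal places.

Posterior mean ≈ 0.3061

The binomial likelihood is conjugate to the Beta prior: with 9 successes and 22 failures, the posterior is Beta(4.1+9, 7.7+22) = Beta(13.1, 29.7).
Posterior mean = α/(α+β) = 13.1/42.8 = 0.3061.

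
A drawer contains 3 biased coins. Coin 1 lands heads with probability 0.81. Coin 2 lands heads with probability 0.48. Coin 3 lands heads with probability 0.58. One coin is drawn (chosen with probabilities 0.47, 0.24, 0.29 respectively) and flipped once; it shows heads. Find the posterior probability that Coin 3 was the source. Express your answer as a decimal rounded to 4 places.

Tabulate prior·likelihood by source: [1] prior 0.47, lik 0.81, product 0.3807; [2] prior 0.24, lik 0.48, product 0.1152; [3] prior 0.29, lik 0.58, product 0.1682.
Normalizing constant = 0.66410; the posterior for Coin 3 is its product over the sum, 0.1682/0.66410 = 0.2533.

Posterior probability ≈ 0.2533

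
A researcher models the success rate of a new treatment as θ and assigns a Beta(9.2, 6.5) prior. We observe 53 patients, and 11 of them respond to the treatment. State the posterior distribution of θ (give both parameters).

Posterior: Beta(20.2, 48.5)

The binomial likelihood is conjugate to the Beta prior: with 11 successes and 42 failures, the posterior is Beta(9.2+11, 6.5+42) = Beta(20.2, 48.5).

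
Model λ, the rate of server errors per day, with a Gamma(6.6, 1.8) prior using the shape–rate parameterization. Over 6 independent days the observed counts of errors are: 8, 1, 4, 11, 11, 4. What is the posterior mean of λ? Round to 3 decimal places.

Posterior mean ≈ 5.846

The Poisson likelihood adds the total count to the shape and the number of exposure periods to the rate. Here ∑xᵢ = 39 and n = 6, so shape 6.6→45.6 and rate 1.8→7.8.
E[λ | data] = 45.6/7.8 = 5.846.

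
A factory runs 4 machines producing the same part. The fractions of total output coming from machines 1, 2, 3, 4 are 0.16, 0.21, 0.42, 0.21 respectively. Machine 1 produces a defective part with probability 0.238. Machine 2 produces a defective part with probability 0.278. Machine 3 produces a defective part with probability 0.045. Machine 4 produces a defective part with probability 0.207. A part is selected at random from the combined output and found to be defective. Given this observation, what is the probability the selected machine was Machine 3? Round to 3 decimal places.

Tabulate prior·likelihood by source: [1] prior 0.16, lik 0.238, product 0.03808; [2] prior 0.21, lik 0.278, product 0.05838; [3] prior 0.42, lik 0.045, product 0.01890; [4] prior 0.21, lik 0.207, product 0.04347.
Normalizing constant = 0.15883; the posterior for Machine 3 is its product over the sum, 0.01890/0.15883 = 0.119.

Posterior probability ≈ 0.119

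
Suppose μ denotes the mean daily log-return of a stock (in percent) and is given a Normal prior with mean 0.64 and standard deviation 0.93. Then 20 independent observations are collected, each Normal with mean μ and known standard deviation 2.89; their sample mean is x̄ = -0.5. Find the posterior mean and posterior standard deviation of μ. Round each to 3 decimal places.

Posterior mean ≈ -0.129; posterior SD ≈ 0.531

Prior precision 1/τ₀² = 1/0.93² = 1.15620; data precision n/σ² = 20/2.89² = 2.39461.
Posterior precision = 1.15620 + 2.39461 = 3.55081, giving posterior SD = 1/√3.55081 = 0.531.
Posterior mean = (1.15620·0.64 + 2.39461·-0.5) / 3.55081 = -0.129.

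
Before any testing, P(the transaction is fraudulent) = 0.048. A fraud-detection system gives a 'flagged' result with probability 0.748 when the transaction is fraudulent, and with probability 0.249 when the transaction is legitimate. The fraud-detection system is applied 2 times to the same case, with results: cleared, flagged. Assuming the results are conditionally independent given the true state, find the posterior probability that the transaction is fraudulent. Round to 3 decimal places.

Let H be the event that the transaction is fraudulent; start with P(H) = 0.048. P('flagged'|H) = 0.748, P('flagged'|¬H) = 0.249.
Update on result 1 ('cleared'): P(H) ← 0.252·0.0480 / (0.252·0.0480 + 0.751·0.9520) = 0.012096/0.72705 = 0.0166.
Update on result 2 ('flagged'): P(H) ← 0.748·0.0166 / (0.748·0.0166 + 0.249·0.9834) = 0.012445/0.25730 = 0.0484.

Posterior P(H) ≈ 0.048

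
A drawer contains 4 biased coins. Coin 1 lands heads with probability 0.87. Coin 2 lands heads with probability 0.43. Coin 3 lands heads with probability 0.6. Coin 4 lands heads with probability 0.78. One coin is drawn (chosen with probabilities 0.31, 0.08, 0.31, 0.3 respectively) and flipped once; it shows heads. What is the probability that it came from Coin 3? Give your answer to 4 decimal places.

Posterior probability ≈ 0.2569

Tabulate prior·likelihood by source: [1] prior 0.31, lik 0.87, product 0.2697; [2] prior 0.08, lik 0.43, product 0.03440; [3] prior 0.31, lik 0.6, product 0.1860; [4] prior 0.3, lik 0.78, product 0.2340.
Normalizing constant = 0.72410; the posterior for Coin 3 is its product over the sum, 0.1860/0.72410 = 0.2569.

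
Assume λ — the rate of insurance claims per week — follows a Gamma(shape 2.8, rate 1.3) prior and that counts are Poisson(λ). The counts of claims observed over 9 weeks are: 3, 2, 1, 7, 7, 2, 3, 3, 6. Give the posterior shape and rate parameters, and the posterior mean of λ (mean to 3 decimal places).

Posterior: Gamma(shape=36.8, rate=10.3); mean ≈ 3.573

Total count ∑xᵢ = 34 over n = 9 weeks.
Gamma is conjugate to the Poisson likelihood: posterior is Gamma(shape = 2.8+34 = 36.8, rate = 1.3+9 = 10.3).
Posterior mean = shape/rate = 36.8/10.3 = 3.573.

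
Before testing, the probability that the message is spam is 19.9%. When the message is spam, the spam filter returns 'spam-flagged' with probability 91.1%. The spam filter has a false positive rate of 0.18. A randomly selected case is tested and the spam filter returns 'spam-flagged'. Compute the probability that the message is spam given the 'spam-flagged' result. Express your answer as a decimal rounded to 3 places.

P(H | E) ≈ 0.557

Let H be the event that the message is spam. P(H) = 0.199, so P(¬H) = 0.801. With E the 'spam-flagged' result, P(E|H) = 0.911 and P(E|¬H) = 0.18.
P(E) = 0.911·0.199 + 0.18·0.801 = 0.18129 + 0.14418 = 0.32547.
By Bayes' theorem, P(H|E) = 0.18129 / 0.32547 = 0.557.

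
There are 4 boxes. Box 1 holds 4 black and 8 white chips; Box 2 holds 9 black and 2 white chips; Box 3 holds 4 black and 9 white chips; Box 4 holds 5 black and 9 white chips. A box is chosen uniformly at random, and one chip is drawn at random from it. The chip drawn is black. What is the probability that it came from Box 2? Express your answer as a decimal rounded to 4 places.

P(black|Box 1) = 0.3333; P(black|Box 2) = 0.8182; P(black|Box 3) = 0.3077; P(black|Box 4) = 0.3571.
Prior × likelihood for each source: 0.25·0.3333=0.08333, 0.25·0.8182=0.2045, 0.25·0.3077=0.07692, 0.25·0.3571=0.08929. Summing gives P(black) = 0.45409.
P(Box 2 | black) = 0.2045 / 0.45409 = 0.4505.

Posterior probability ≈ 0.4505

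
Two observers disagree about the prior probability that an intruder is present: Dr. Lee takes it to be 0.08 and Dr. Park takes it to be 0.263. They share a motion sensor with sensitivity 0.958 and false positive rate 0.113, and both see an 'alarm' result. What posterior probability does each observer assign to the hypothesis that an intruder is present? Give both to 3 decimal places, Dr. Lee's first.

P('+'|H) = 0.958, P('+'|¬H) = 0.113.
Dr. Lee: numerator 0.958·0.08 = 0.076640; evidence = 0.076640+0.113·0.92 = 0.18060; posterior = 0.424.
Dr. Park: numerator 0.958·0.263 = 0.25195; evidence = 0.25195+0.113·0.737 = 0.33524; posterior = 0.752.

Dr. Lee: 0.424; Dr. Park: 0.752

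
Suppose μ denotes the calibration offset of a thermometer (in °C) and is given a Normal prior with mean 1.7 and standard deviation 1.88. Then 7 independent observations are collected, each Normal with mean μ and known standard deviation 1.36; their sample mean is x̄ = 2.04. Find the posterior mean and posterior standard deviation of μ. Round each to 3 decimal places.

Posterior mean ≈ 2.016; posterior SD ≈ 0.496

Prior precision 1/τ₀² = 1/1.88² = 0.282933; data precision n/σ² = 7/1.36² = 3.78460.
Posterior precision = 0.282933 + 3.78460 = 4.06754, giving posterior SD = 1/√4.06754 = 0.496.
Posterior mean = (0.282933·1.7 + 3.78460·2.04) / 4.06754 = 2.016.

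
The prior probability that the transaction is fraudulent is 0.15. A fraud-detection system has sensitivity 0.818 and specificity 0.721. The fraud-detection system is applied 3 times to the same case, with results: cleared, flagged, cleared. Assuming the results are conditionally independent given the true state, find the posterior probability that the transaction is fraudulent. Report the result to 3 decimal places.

With H the event that the transaction is fraudulent, the joint likelihood of the observed sequence is P(data|H) = 0.182·0.818·0.182 = 0.027095 and P(data|¬H) = 0.721·0.279·0.721 = 0.14504.
Bayes: P(H|data) = 0.15·0.027095 / (0.15·0.027095 + 0.85·0.14504) = 0.0040643/0.12734 = 0.0319.

Posterior P(H) ≈ 0.032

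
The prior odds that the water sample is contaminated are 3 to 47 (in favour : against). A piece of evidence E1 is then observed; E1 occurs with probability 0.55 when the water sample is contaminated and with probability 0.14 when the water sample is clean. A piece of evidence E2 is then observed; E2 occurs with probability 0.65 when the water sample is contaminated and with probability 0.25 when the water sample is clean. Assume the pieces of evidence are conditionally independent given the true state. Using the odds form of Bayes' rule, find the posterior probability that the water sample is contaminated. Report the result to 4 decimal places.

Prior odds = 3/47 = 0.063830. In log-odds, ln(0.063830) = -2.7515.
Add log likelihood ratios: ln(3.9286) + ln(2.6000) = 2.3238.
Posterior log-odds = -0.42775, so posterior odds = exp(-0.42775) = 0.65198. Converting, P(H|E) = 0.65198/1.6520 = 0.3947.

Posterior probability ≈ 0.3947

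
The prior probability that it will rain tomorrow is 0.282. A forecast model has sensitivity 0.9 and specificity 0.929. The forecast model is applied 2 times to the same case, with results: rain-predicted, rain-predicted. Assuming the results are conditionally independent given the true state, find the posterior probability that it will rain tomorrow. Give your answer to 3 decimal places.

Posterior P(H) ≈ 0.984

Let H be the event that it will rain tomorrow; start with P(H) = 0.282. P('rain-predicted'|H) = 0.9, P('rain-predicted'|¬H) = 0.071.
Update on result 1 ('rain-predicted'): P(H) ← 0.9·0.2820 / (0.9·0.2820 + 0.071·0.7180) = 0.25380/0.30478 = 0.8327.
Update on result 2 ('rain-predicted'): P(H) ← 0.9·0.8327 / (0.9·0.8327 + 0.071·0.1673) = 0.74946/0.76134 = 0.9844.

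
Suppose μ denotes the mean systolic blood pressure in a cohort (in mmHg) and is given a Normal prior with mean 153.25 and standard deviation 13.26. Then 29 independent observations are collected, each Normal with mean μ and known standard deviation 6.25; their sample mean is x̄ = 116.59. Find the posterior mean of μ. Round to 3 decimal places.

Posterior mean ≈ 116.869

Prior precision 1/τ₀² = 1/13.26² = 0.00568739; data precision n/σ² = 29/6.25² = 0.742400.
Posterior precision = 0.00568739 + 0.742400 = 0.748087.
Posterior mean = (0.00568739·153.25 + 0.742400·116.59) / 0.748087 = 116.869.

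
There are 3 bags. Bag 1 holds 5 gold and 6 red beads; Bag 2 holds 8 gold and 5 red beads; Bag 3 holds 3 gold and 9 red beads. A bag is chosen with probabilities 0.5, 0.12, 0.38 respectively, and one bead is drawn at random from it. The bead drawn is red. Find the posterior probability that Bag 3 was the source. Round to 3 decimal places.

Posterior probability ≈ 0.472

P(red|Bag 1) = 0.5455; P(red|Bag 2) = 0.3846; P(red|Bag 3) = 0.75.
Prior × likelihood for each source: 0.5·0.5455=0.2727, 0.12·0.3846=0.04615, 0.38·0.75=0.2850. Summing gives P(red) = 0.60388.
P(Bag 3 | red) = 0.2850 / 0.60388 = 0.472.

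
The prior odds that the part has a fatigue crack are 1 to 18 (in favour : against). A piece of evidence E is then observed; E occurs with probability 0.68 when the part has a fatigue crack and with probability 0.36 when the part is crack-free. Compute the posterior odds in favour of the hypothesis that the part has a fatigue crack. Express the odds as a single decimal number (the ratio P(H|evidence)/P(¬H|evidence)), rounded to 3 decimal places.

Posterior odds ≈ 0.105

Prior odds = 1/18 = 0.055556.
Likelihood ratio for E = 0.68/0.36 = 1.8889.
Posterior odds = prior odds × LR = 0.10494.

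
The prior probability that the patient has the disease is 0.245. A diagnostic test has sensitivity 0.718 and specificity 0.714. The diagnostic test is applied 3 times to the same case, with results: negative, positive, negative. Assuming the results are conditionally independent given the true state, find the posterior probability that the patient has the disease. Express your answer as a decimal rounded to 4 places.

Posterior P(H) ≈ 0.1128

With H the event that the patient has the disease, the joint likelihood of the observed sequence is P(data|H) = 0.282·0.718·0.282 = 0.057098 and P(data|¬H) = 0.714·0.286·0.714 = 0.14580.
Bayes: P(H|data) = 0.245·0.057098 / (0.245·0.057098 + 0.755·0.14580) = 0.013989/0.12407 = 0.1128.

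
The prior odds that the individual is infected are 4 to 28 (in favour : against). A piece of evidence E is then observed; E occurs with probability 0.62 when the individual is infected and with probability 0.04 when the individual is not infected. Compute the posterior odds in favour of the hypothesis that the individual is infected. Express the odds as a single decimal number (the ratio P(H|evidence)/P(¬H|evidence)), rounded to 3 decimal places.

Prior odds = 4/28 = 0.14286. In log-odds, ln(0.14286) = -1.9459.
Add log likelihood ratio: ln(15.500) = 2.7408.
Posterior log-odds = 0.79493, so posterior odds = exp(0.79493) = 2.2143.

Posterior odds ≈ 2.214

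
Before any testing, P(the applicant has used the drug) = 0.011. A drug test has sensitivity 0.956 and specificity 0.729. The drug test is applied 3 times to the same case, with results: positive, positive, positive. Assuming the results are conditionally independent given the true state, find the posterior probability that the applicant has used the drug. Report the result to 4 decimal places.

With H the event that the applicant has used the drug, the joint likelihood of the observed sequence is P(data|H) = 0.956·0.956·0.956 = 0.87372 and P(data|¬H) = 0.271·0.271·0.271 = 0.019903.
Bayes: P(H|data) = 0.011·0.87372 / (0.011·0.87372 + 0.989·0.019903) = 0.0096110/0.029295 = 0.3281.

Posterior P(H) ≈ 0.3281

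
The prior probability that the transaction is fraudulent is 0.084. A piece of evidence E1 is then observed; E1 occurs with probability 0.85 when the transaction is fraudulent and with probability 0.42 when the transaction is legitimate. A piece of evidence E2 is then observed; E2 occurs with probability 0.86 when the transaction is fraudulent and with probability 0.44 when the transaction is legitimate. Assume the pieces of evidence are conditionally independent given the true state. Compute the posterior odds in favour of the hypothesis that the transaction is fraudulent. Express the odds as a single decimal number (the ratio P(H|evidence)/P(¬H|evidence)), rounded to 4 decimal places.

Prior odds = 0.084/(1−0.084) = 0.091703. In log-odds, ln(0.091703) = -2.3892.
Add log likelihood ratios: ln(2.0238) + ln(1.9545) = 1.3751.
Posterior log-odds = -1.0141, so posterior odds = exp(-1.0141) = 0.36274.

Posterior odds ≈ 0.3627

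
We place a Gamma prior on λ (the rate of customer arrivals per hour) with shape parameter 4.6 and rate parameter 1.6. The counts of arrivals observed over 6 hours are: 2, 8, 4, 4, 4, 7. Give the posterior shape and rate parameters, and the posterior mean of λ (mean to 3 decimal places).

The Poisson likelihood adds the total count to the shape and the number of exposure periods to the rate. Here ∑xᵢ = 29 and n = 6, so shape 4.6→33.6 and rate 1.6→7.6.
Posterior mean = shape/rate = 33.6/7.6 = 4.421.

Posterior: Gamma(shape=33.6, rate=7.6); mean ≈ 4.421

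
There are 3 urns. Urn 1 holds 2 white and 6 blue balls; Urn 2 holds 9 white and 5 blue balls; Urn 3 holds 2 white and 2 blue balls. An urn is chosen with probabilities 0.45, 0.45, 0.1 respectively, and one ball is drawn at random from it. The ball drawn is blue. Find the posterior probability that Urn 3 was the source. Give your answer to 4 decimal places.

Posterior probability ≈ 0.0912

Tabulate prior·likelihood by source: [1] prior 0.45, lik 0.75, product 0.3375; [2] prior 0.45, lik 0.3571, product 0.1607; [3] prior 0.1, lik 0.5, product 0.05000.
Normalizing constant = 0.54821; the posterior for Urn 3 is its product over the sum, 0.05000/0.54821 = 0.0912.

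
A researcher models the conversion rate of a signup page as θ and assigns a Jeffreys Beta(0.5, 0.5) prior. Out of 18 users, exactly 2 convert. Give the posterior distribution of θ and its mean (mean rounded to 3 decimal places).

The binomial likelihood is conjugate to the Beta prior: with 2 successes and 16 failures, the posterior is Beta(0.5+2, 0.5+16) = Beta(2.5, 16.5).
E[θ | data] = 2.5/(2.5+16.5) = 0.132.

Posterior: Beta(2.5, 16.5); mean ≈ 0.132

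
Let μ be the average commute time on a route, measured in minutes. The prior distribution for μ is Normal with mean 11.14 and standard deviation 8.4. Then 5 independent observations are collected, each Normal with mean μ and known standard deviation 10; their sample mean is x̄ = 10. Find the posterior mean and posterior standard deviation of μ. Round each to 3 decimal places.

Prior precision 1/τ₀² = 1/8.4² = 0.0141723; data precision n/σ² = 5/10² = 0.0500000.
Posterior precision = 0.0141723 + 0.0500000 = 0.0641723, giving posterior SD = 1/√0.0641723 = 3.948.
Posterior mean = (0.0141723·11.14 + 0.0500000·10) / 0.0641723 = 10.252.

Posterior mean ≈ 10.252; posterior SD ≈ 3.948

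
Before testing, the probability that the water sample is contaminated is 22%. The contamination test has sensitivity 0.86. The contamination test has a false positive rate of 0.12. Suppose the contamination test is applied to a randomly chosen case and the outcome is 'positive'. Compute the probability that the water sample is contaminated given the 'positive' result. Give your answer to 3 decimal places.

Write H for 'the water sample is contaminated'. Prior odds H:¬H = 0.22/0.78 = 0.28205. For the 'positive' outcome, the likelihood ratio is 0.86/0.12 = 7.1667.
Posterior odds = 0.28205 × 7.1667 = 2.0214, so P(H|E) = 2.0214/(1+2.0214) = 0.669.

P(H | E) ≈ 0.669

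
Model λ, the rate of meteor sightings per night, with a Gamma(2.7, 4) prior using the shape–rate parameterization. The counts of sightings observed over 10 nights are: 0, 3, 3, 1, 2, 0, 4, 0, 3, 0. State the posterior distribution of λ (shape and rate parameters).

Posterior: Gamma(shape=18.7, rate=14)

Total count ∑xᵢ = 16 over n = 10 nights.
Gamma is conjugate to the Poisson likelihood: posterior is Gamma(shape = 2.7+16 = 18.7, rate = 4+10 = 14).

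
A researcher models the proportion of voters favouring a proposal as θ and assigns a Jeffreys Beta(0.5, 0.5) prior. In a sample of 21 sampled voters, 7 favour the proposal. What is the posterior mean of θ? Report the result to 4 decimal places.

The binomial likelihood is conjugate to the Beta prior: with 7 successes and 14 failures, the posterior is Beta(0.5+7, 0.5+14) = Beta(7.5, 14.5).
E[θ | data] = 7.5/(7.5+14.5) = 0.3409.

Posterior mean ≈ 0.3409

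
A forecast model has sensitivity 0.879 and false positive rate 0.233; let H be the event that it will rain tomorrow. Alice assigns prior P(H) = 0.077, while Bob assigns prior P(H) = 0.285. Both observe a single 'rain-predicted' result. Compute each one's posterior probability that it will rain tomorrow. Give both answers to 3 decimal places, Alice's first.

Alice: 0.239; Bob: 0.601

The likelihood ratio for a 'rain-predicted' result is 0.879/0.233 = 3.7725.
Alice: prior odds 0.077/0.923 = 0.083424; posterior odds 0.31472; posterior probability 0.239.
Bob: prior odds 0.285/0.715 = 0.39860; posterior odds 1.5037; posterior probability 0.601.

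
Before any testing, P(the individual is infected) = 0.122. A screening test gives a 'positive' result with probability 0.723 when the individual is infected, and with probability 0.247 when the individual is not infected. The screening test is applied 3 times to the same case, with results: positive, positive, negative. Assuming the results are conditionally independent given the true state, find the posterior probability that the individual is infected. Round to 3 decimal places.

Let H be the event that the individual is infected; start with P(H) = 0.122. P('positive'|H) = 0.723, P('positive'|¬H) = 0.247.
Update on result 1 ('positive'): P(H) ← 0.723·0.1220 / (0.723·0.1220 + 0.247·0.8780) = 0.088206/0.30507 = 0.2891.
Update on result 2 ('positive'): P(H) ← 0.723·0.2891 / (0.723·0.2891 + 0.247·0.7109) = 0.20904/0.38463 = 0.5435.
Update on result 3 ('negative'): P(H) ← 0.277·0.5435 / (0.277·0.5435 + 0.753·0.4565) = 0.15055/0.49430 = 0.3046.

Posterior P(H) ≈ 0.305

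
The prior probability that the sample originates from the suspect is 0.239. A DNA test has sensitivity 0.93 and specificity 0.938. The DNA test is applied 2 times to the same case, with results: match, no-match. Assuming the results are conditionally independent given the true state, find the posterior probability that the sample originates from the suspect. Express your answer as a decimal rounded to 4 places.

With H the event that the sample originates from the suspect, the joint likelihood of the observed sequence is P(data|H) = 0.93·0.07 = 0.065100 and P(data|¬H) = 0.062·0.938 = 0.058156.
Bayes: P(H|data) = 0.239·0.065100 / (0.239·0.065100 + 0.761·0.058156) = 0.015559/0.059816 = 0.2601.

Posterior P(H) ≈ 0.2601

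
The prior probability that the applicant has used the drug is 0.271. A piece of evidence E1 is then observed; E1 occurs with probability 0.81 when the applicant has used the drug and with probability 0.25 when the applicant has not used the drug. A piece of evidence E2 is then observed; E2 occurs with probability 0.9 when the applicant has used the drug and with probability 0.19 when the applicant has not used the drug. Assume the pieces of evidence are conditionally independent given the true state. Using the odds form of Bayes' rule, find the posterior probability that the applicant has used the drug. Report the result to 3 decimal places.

Posterior probability ≈ 0.851

Prior odds = 0.271/(1−0.271) = 0.37174.
Likelihood ratio for E1 = 0.81/0.25 = 3.2400.
Likelihood ratio for E2 = 0.9/0.19 = 4.7368.
Posterior odds = prior odds × LR₁ × LR₂ = 5.7053.
Posterior probability = odds/(1+odds) = 5.7053/6.7053 = 0.851.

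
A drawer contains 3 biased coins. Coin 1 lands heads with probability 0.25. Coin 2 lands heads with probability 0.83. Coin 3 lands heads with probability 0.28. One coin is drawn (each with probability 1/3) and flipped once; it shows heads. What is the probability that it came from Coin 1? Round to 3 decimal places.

Posterior probability ≈ 0.184

Tabulate prior·likelihood by source: [1] prior 0.333333, lik 0.25, product 0.08333; [2] prior 0.333333, lik 0.83, product 0.2767; [3] prior 0.333333, lik 0.28, product 0.09333.
Normalizing constant = 0.45333; the posterior for Coin 1 is its product over the sum, 0.08333/0.45333 = 0.184.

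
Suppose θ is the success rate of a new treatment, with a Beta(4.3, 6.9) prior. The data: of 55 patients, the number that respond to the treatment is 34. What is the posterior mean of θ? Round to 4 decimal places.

Posterior mean ≈ 0.5785

The binomial likelihood is conjugate to the Beta prior: with 34 successes and 21 failures, the posterior is Beta(4.3+34, 6.9+21) = Beta(38.3, 27.9).
E[θ | data] = 38.3/(38.3+27.9) = 0.5785.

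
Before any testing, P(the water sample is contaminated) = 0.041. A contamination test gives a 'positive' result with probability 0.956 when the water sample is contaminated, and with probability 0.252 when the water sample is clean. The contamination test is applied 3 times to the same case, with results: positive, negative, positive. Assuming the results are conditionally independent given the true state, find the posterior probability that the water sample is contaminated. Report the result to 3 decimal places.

Posterior P(H) ≈ 0.035

Let H be the event that the water sample is contaminated; start with P(H) = 0.041. P('positive'|H) = 0.956, P('positive'|¬H) = 0.252.
Update on result 1 ('positive'): P(H) ← 0.956·0.0410 / (0.956·0.0410 + 0.252·0.9590) = 0.039196/0.28086 = 0.1396.
Update on result 2 ('negative'): P(H) ← 0.044·0.1396 / (0.044·0.1396 + 0.748·0.8604) = 0.0061404/0.64975 = 0.0095.
Update on result 3 ('positive'): P(H) ← 0.956·0.0095 / (0.956·0.0095 + 0.252·0.9905) = 0.0090346/0.25865 = 0.0349.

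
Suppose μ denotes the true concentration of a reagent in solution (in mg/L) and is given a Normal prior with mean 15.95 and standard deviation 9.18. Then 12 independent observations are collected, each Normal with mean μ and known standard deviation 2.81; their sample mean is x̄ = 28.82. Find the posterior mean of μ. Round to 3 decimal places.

Prior precision 1/τ₀² = 1/9.18² = 0.0118663; data precision n/σ² = 12/2.81² = 1.51974.
Posterior precision = 0.0118663 + 1.51974 = 1.53160.
Posterior mean = (0.0118663·15.95 + 1.51974·28.82) / 1.53160 = 28.720.

Posterior mean ≈ 28.720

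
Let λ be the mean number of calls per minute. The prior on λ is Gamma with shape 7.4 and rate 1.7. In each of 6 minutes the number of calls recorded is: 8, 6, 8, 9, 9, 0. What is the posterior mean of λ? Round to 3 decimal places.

Posterior mean ≈ 6.156

The Poisson likelihood adds the total count to the shape and the number of exposure periods to the rate. Here ∑xᵢ = 40 and n = 6, so shape 7.4→47.4 and rate 1.7→7.7.
E[λ | data] = 47.4/7.7 = 6.156.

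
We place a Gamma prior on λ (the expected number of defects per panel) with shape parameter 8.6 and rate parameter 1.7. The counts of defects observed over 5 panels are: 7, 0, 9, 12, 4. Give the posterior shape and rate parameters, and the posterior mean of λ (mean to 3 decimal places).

Posterior: Gamma(shape=40.6, rate=6.7); mean ≈ 6.060

The Poisson likelihood adds the total count to the shape and the number of exposure periods to the rate. Here ∑xᵢ = 32 and n = 5, so shape 8.6→40.6 and rate 1.7→6.7.
E[λ | data] = 40.6/6.7 = 6.060.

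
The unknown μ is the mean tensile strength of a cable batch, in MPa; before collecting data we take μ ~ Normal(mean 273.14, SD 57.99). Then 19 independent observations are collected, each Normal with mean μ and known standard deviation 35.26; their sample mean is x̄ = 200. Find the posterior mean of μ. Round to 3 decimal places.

Posterior mean ≈ 201.396

With known σ, the Normal prior is conjugate. Weight on the data is w = (n/σ²)/(n/σ² + 1/τ₀²) = 0.0152823/(0.0152823+0.00029737) = 0.98091.
Posterior mean = w·x̄ + (1−w)·μ₀ = 0.98091·200 + 0.019087·273.14 = 201.396.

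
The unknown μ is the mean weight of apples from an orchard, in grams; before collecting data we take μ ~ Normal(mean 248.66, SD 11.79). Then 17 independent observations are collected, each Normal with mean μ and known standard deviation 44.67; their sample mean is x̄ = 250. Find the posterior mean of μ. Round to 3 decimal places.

Prior precision 1/τ₀² = 1/11.79² = 0.00719403; data precision n/σ² = 17/44.67² = 0.00851956.
Posterior precision = 0.00719403 + 0.00851956 = 0.0157136.
Posterior mean = (0.00719403·248.66 + 0.00851956·250) / 0.0157136 = 249.387.

Posterior mean ≈ 249.387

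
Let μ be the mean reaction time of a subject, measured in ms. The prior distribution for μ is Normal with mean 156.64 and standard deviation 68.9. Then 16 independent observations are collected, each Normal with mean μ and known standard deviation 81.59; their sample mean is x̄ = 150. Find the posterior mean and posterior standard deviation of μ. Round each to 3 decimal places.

Posterior mean ≈ 150.535; posterior SD ≈ 19.558

With known σ, the Normal prior is conjugate. Weight on the data is w = (n/σ²)/(n/σ² + 1/τ₀²) = 0.00240351/(0.00240351+0.00021065) = 0.91942.
Posterior mean = w·x̄ + (1−w)·μ₀ = 0.91942·150 + 0.080580·156.64 = 150.535. Posterior variance = 1/(0.00240351+0.00021065) = 382.532, so SD = 19.558.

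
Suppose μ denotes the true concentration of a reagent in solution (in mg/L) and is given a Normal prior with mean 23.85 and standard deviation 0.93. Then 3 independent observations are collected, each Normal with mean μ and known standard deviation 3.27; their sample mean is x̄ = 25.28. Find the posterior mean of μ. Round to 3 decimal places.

With known σ, the Normal prior is conjugate. Weight on the data is w = (n/σ²)/(n/σ² + 1/τ₀²) = 0.280560/(0.280560+1.15620) = 0.19527.
Posterior mean = w·x̄ + (1−w)·μ₀ = 0.19527·25.28 + 0.80473·23.85 = 24.129.

Posterior mean ≈ 24.129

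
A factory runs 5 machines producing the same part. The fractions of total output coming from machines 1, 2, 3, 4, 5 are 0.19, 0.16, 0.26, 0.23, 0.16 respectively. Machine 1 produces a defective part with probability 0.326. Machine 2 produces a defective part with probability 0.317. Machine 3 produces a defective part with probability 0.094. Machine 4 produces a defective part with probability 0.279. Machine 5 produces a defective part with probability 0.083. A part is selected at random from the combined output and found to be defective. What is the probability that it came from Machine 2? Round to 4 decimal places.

Tabulate prior·likelihood by source: [1] prior 0.19, lik 0.326, product 0.06194; [2] prior 0.16, lik 0.317, product 0.05072; [3] prior 0.26, lik 0.094, product 0.02444; [4] prior 0.23, lik 0.279, product 0.06417; [5] prior 0.16, lik 0.083, product 0.01328.
Normalizing constant = 0.21455; the posterior for Machine 2 is its product over the sum, 0.05072/0.21455 = 0.2364.

Posterior probability ≈ 0.2364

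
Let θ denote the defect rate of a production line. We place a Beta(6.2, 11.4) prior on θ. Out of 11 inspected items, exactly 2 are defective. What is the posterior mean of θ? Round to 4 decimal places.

The binomial likelihood is conjugate to the Beta prior: with 2 successes and 9 failures, the posterior is Beta(6.2+2, 11.4+9) = Beta(8.2, 20.4).
Posterior mean = α/(α+β) = 8.2/28.6 = 0.2867.

Posterior mean ≈ 0.2867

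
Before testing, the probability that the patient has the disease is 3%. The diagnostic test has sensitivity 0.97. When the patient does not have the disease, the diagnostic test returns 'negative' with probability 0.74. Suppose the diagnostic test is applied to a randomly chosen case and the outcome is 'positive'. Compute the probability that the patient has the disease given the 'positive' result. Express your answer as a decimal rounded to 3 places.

Let H be the event that the patient has the disease. P(H) = 0.03, so P(¬H) = 0.97. With E the 'positive' result, P(E|H) = 0.97 and P(E|¬H) = 0.26.
P(E) = 0.97·0.03 + 0.26·0.97 = 0.029100 + 0.25220 = 0.28130.
By Bayes' theorem, P(H|E) = 0.029100 / 0.28130 = 0.103.

P(H | E) ≈ 0.103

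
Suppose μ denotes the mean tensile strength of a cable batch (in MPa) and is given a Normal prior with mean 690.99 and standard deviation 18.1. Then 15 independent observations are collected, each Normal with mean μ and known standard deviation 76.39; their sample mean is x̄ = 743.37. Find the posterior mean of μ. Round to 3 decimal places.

Posterior mean ≈ 714.935

Prior precision 1/τ₀² = 1/18.1² = 0.00305241; data precision n/σ² = 15/76.39² = 0.00257050.
Posterior precision = 0.00305241 + 0.00257050 = 0.00562291.
Posterior mean = (0.00305241·690.99 + 0.00257050·743.37) / 0.00562291 = 714.935.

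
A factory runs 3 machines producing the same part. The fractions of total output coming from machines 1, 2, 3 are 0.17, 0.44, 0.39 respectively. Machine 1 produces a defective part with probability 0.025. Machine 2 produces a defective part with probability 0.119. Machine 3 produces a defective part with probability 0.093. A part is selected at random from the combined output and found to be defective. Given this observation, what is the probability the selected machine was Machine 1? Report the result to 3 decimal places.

Posterior probability ≈ 0.046

Tabulate prior·likelihood by source: [1] prior 0.17, lik 0.025, product 0.004250; [2] prior 0.44, lik 0.119, product 0.05236; [3] prior 0.39, lik 0.093, product 0.03627.
Normalizing constant = 0.092880; the posterior for Machine 1 is its product over the sum, 0.004250/0.092880 = 0.046.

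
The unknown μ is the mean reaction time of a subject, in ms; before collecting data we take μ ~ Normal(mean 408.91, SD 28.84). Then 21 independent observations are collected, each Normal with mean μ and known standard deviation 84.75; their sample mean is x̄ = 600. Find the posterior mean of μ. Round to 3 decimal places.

With known σ, the Normal prior is conjugate. Weight on the data is w = (n/σ²)/(n/σ² + 1/τ₀²) = 0.00292375/(0.00292375+0.00120229) = 0.70861.
Posterior mean = w·x̄ + (1−w)·μ₀ = 0.70861·600 + 0.29139·408.91 = 544.318.

Posterior mean ≈ 544.318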